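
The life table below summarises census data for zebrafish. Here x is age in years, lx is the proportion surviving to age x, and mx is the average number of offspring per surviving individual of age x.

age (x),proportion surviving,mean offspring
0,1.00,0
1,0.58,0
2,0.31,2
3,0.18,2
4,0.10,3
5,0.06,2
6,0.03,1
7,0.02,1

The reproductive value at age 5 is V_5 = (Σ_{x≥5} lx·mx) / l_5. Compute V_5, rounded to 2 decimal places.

2.83

lx·mx for x ≥ 5: 0.12, 0.03, 0.02 → sum = 0.17
V_5 = 0.17 / l_5 = 0.17 / 0.06 = 2.833333… → 2.83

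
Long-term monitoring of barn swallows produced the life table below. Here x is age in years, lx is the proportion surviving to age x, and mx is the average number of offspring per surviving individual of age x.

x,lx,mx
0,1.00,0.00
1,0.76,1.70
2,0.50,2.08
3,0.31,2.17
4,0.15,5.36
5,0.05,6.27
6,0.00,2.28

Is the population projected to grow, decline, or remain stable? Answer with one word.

R0 = Σ lx·mx = 0 + 1.292 + 1.04 + 0.6727 + 0.804 + 0.3135 + 0 = 4.1222
R0 > 1, so the population is growing.

growing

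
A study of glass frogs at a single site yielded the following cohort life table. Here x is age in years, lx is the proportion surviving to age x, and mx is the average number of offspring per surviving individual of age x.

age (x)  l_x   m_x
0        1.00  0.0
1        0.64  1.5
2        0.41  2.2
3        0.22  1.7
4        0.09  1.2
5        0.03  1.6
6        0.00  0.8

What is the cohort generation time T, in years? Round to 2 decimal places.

1.91

lx·mx: 0, 0.96, 0.902, 0.374, 0.108, 0.048, 0 → R0 = 2.392
x·lx·mx: 0, 0.96, 1.804, 1.122, 0.432, 0.24, 0 → Σ = 4.558
T = 4.558 / 2.392 = 1.905518… → 1.91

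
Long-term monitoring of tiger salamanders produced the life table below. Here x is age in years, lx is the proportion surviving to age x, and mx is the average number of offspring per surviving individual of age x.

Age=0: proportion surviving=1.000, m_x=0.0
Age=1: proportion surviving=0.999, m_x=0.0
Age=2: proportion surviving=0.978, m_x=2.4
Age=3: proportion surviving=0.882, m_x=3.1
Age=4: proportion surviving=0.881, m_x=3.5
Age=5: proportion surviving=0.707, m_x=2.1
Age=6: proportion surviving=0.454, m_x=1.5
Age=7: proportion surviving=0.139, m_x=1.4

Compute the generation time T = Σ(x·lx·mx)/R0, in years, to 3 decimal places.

lx·mx: 0, 0, 2.3472, 2.7342, 3.0835, 1.4847, 0.681, 0.1946 → R0 = 10.5252
x·lx·mx: 0, 0, 4.6944, 8.2026, 12.334, 7.4235, 4.086, 1.3622 → Σ = 38.1027
T = 38.1027 / 10.5252 = 3.62014… → 3.620

3.620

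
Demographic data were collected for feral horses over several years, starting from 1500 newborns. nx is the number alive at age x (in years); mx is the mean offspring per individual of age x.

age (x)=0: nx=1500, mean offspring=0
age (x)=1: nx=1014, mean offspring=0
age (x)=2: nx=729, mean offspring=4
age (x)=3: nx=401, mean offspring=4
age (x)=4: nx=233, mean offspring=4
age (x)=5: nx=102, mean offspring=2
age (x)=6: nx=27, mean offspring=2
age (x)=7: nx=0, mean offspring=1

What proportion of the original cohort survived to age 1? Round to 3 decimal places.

l_1 = n_1/n_0 = 1014/1500 = 0.676 → 0.676

0.676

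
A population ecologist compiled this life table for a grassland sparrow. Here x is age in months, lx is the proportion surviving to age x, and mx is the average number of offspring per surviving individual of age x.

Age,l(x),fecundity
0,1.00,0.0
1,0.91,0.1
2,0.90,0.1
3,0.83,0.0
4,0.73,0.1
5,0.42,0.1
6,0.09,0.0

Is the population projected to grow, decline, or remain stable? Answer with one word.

R0 = Σ lx·mx = 0 + 0.091 + 0.09 + 0 + 0.073 + 0.042 + 0 = 0.296
R0 < 1, so the population is declining.

declining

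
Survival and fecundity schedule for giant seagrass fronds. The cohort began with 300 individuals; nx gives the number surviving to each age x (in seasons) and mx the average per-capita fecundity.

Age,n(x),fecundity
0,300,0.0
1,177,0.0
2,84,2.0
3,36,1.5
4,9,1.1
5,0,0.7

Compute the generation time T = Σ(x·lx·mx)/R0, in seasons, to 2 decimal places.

2.32

lx = nx/n0 = nx/300: 1, 0.59, 0.28, 0.12, 0.03, 0
lx·mx: 0, 0, 0.56, 0.18, 0.033, 0 → R0 = 0.773
x·lx·mx: 0, 0, 1.12, 0.54, 0.132, 0 → Σ = 1.792
T = 1.792 / 0.773 = 2.318241… → 2.32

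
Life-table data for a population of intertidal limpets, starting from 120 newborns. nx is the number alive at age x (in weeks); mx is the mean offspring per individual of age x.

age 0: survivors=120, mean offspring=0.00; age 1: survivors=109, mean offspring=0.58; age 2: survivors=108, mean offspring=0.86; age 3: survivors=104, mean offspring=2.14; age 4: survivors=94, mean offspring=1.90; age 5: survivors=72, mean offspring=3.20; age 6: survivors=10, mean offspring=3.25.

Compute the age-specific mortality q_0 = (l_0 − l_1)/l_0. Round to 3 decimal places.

lx = nx/n0 = nx/120: 1, 0.90833…, 0.9, 0.86667…, 0.78333…, 0.6, 0.08333…
q_0 = (l_0 − l_1) / l_0 = (1 − 0.908333…) / 1
     = 0.091667… / 1 = 0.091667… → 0.092

0.092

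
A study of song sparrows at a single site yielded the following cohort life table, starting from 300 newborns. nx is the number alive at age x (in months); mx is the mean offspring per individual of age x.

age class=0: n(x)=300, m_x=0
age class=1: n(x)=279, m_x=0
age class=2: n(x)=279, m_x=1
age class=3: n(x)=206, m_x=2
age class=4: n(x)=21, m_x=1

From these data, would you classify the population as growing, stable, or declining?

growing

lx = nx/n0 = nx/300: 1, 0.93, 0.93, 0.68667…, 0.07
R0 = Σ lx·mx = 0 + 0 + 0.93 + 1.373333… + 0.07 = 2.373333…
R0 > 1, so the population is growing.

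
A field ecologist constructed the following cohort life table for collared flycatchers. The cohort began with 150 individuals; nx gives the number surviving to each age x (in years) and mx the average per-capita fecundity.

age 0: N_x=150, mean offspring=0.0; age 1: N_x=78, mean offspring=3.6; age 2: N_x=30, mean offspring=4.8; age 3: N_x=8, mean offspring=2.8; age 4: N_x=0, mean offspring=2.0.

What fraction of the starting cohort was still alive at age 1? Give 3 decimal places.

0.520

l_1 = n_1/n_0 = 78/150 = 0.52 → 0.520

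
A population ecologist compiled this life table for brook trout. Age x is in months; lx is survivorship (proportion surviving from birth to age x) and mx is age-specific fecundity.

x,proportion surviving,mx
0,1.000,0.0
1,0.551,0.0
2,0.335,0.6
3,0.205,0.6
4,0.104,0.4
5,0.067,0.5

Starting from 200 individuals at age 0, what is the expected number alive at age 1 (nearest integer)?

Expected survivors = N0 · l_1 = 200 × 0.551 = 110.2 → 110

110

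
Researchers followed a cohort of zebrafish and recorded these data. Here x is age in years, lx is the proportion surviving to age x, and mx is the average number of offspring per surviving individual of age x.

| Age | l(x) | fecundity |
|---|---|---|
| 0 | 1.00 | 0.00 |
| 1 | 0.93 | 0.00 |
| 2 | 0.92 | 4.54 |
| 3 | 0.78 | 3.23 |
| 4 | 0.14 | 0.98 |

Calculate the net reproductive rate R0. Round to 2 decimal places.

lx·mx by age: 0, 0, 4.1768, 2.5194, 0.1372
R0 = Σ lx·mx = 6.8334 → 6.83

6.83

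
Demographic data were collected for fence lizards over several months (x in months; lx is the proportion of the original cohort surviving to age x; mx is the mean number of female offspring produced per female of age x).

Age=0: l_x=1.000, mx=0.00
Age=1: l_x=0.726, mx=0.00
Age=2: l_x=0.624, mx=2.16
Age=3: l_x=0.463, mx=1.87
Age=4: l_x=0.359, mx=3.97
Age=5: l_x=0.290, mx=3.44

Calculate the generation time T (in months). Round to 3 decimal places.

lx·mx: 0, 0, 1.34784, 0.86581, 1.42523, 0.9976 → R0 = 4.63648
x·lx·mx: 0, 0, 2.69568, 2.59743, 5.70092, 4.988 → Σ = 15.98203
T = 15.98203 / 4.63648 = 3.447018… → 3.447

3.447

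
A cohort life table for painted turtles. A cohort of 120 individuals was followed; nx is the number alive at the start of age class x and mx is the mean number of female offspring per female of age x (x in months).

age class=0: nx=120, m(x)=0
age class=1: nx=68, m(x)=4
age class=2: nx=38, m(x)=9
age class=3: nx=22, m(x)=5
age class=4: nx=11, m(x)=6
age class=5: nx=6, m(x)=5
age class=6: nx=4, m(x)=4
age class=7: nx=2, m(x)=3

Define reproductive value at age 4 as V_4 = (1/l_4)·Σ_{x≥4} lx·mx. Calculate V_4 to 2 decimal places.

lx = nx/n0 = nx/120: 1, 0.56667…, 0.31667…, 0.18333…, 0.09167…, 0.05, 0.03333…, 0.01667…
lx·mx for x ≥ 4: 0.55…, 0.25, 0.133333…, 0.05… → sum = 0.983333…
V_4 = 0.983333… / l_4 = 0.983333… / 0.091667… = 10.727273… → 10.73

10.73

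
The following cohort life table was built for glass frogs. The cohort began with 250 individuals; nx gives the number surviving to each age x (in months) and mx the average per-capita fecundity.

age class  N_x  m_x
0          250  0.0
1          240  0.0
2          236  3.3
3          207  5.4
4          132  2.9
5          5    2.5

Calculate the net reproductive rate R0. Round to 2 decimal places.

lx = nx/n0 = nx/250: 1, 0.96, 0.944, 0.828, 0.528, 0.02
lx·mx by age: 0, 0, 3.1152, 4.4712, 1.5312, 0.05
R0 = Σ lx·mx = 9.1676 → 9.17

9.17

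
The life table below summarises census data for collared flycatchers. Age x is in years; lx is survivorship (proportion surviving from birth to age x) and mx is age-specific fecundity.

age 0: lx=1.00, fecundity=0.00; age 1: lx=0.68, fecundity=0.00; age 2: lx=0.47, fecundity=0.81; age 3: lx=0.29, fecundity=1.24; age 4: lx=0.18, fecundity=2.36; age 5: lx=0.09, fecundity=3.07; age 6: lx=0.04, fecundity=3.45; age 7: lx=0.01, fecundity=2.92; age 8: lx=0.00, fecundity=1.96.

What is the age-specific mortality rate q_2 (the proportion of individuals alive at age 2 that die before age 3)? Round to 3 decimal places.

0.383

q_2 = (l_2 − l_3) / l_2 = (0.47 − 0.29) / 0.47
     = 0.18 / 0.47 = 0.382979… → 0.383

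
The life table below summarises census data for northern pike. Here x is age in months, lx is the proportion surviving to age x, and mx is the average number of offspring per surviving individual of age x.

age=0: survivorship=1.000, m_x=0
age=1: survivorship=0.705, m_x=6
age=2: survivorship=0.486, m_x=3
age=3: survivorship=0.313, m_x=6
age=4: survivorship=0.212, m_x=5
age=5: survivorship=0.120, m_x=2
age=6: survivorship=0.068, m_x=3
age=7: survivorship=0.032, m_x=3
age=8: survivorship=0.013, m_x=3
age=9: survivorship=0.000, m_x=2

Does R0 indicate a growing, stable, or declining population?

growing

R0 = Σ lx·mx = 0 + 4.23 + 1.458 + 1.878 + 1.06 + 0.24 + 0.204 + 0.096 + 0.039 + 0 = 9.205
R0 > 1, so the population is growing.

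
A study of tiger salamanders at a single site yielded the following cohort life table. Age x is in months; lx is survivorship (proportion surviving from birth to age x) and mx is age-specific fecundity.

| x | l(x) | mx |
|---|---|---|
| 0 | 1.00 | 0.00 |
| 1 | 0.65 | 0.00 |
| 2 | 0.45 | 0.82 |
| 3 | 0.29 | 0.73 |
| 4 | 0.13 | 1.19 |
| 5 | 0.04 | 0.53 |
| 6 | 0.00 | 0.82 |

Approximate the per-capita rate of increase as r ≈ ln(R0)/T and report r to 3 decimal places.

-0.101

R0 = Σ lx·mx = 0 + 0 + 0.369 + 0.2117 + 0.1547 + 0.0212 + 0 = 0.7566
Σ x·lx·mx = 2.0979; T = 2.0979/0.7566 = 2.7728…
r ≈ ln(R0)/T = ln(0.7566)/2.7728… = -0.10059… → -0.101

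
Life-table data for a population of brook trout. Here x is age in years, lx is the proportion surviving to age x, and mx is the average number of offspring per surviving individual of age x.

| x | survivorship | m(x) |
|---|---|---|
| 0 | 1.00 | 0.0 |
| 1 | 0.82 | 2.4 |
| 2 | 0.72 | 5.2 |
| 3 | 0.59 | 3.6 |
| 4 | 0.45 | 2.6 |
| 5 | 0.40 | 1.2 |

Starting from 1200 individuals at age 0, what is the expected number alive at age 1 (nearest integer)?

Expected survivors = N0 · l_1 = 1200 × 0.82 = 984 → 984

984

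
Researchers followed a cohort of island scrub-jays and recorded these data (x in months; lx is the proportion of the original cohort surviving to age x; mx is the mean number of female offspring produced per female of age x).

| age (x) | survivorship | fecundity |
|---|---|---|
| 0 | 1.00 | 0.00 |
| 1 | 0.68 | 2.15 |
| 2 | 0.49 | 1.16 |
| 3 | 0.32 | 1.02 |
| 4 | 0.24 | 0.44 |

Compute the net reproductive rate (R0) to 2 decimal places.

2.46

lx·mx by age: 0, 1.462, 0.5684, 0.3264, 0.1056
R0 = Σ lx·mx = 2.4624 → 2.46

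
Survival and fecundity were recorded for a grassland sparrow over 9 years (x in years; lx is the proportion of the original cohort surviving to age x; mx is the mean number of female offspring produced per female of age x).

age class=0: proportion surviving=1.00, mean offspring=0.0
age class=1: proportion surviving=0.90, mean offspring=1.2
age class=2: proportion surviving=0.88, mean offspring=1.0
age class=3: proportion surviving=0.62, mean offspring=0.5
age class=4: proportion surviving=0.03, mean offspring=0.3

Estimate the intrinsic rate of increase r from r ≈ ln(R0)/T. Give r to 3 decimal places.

0.493

R0 = Σ lx·mx = 0 + 1.08 + 0.88 + 0.31 + 0.009 = 2.279
Σ x·lx·mx = 3.806; T = 3.806/2.279 = 1.67003…
r ≈ ln(R0)/T = ln(2.279)/1.67003… = 0.49325… → 0.493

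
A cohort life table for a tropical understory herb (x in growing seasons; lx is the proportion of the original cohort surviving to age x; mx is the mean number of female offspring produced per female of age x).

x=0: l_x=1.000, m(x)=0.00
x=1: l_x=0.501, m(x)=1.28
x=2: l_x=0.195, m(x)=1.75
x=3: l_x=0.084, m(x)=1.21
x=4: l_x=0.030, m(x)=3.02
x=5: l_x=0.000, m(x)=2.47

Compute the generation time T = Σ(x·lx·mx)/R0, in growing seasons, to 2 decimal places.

lx·mx: 0, 0.64128, 0.34125, 0.10164, 0.0906, 0 → R0 = 1.17477
x·lx·mx: 0, 0.64128, 0.6825, 0.30492, 0.3624, 0 → Σ = 1.9911
T = 1.9911 / 1.17477 = 1.694885… → 1.69

1.69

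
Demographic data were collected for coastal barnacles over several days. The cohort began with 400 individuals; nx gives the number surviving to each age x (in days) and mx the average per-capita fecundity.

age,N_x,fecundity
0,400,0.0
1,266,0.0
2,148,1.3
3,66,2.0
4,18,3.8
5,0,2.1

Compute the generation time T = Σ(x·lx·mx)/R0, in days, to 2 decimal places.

lx = nx/n0 = nx/400: 1, 0.665, 0.37, 0.165, 0.045, 0
lx·mx: 0, 0, 0.481, 0.33, 0.171, 0 → R0 = 0.982
x·lx·mx: 0, 0, 0.962, 0.99, 0.684, 0 → Σ = 2.636
T = 2.636 / 0.982 = 2.684318… → 2.68

2.68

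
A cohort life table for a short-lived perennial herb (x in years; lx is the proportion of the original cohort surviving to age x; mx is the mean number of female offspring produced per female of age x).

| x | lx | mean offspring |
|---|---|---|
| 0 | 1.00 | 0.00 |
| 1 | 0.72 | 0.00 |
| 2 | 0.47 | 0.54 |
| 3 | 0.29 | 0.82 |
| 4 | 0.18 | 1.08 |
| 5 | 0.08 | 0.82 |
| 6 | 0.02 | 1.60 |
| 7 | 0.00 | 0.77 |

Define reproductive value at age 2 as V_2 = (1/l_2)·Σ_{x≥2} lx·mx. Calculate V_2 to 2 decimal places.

lx·mx for x ≥ 2: 0.2538, 0.2378, 0.1944, 0.0656, 0.032, 0 → sum = 0.7836
V_2 = 0.7836 / l_2 = 0.7836 / 0.47 = 1.667234… → 1.67

1.67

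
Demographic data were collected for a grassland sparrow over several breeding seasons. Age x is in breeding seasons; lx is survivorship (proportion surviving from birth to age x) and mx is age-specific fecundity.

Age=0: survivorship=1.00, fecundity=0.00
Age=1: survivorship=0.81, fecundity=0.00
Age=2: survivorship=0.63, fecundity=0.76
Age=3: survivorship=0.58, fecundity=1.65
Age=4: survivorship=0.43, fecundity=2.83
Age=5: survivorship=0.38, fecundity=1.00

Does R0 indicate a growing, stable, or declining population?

R0 = Σ lx·mx = 0 + 0 + 0.4788 + 0.957 + 1.2169 + 0.38 = 3.0327
R0 > 1, so the population is growing.

growing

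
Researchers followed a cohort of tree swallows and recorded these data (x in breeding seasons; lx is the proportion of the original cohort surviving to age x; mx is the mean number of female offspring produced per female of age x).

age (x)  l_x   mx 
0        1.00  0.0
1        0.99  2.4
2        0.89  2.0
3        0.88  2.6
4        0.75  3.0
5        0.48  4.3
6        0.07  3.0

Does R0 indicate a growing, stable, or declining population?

growing

R0 = Σ lx·mx = 0 + 2.376 + 1.78 + 2.288 + 2.25 + 2.064 + 0.21 = 10.968
R0 > 1, so the population is growing.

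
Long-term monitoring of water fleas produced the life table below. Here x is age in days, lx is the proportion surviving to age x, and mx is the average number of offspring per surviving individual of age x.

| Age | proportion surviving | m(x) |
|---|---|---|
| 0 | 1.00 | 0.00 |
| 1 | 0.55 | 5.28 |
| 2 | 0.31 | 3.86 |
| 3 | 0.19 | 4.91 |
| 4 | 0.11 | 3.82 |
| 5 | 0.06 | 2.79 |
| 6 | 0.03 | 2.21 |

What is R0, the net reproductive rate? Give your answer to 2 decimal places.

lx·mx by age: 0, 2.904, 1.1966, 0.9329, 0.4202, 0.1674, 0.0663
R0 = Σ lx·mx = 5.6874 → 5.69

5.69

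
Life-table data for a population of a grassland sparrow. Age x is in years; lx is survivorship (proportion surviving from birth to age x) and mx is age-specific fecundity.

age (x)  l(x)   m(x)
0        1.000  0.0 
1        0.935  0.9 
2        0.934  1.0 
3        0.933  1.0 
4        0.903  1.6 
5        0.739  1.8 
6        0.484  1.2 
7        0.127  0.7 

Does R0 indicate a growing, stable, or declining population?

R0 = Σ lx·mx = 0 + 0.8415 + 0.934 + 0.933 + 1.4448 + 1.3302 + 0.5808 + 0.0889 = 6.1532
R0 > 1, so the population is growing.

growing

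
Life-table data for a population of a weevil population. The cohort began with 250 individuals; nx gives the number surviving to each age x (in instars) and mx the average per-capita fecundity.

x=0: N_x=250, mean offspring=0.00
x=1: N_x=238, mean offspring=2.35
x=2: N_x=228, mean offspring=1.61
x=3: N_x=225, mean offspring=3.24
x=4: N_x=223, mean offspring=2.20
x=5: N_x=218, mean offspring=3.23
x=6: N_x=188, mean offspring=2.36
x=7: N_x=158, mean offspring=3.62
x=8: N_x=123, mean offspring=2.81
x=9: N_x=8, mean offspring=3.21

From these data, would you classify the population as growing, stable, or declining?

lx = nx/n0 = nx/250: 1, 0.952, 0.912, 0.9, 0.892, 0.872, 0.752, 0.632, 0.492, 0.032
R0 = Σ lx·mx = 0 + 2.2372 + 1.46832 + 2.916 + 1.9624 + 2.81656 + 1.77472 + 2.28784 + 1.38252 + 0.10272 = 16.94828
R0 > 1, so the population is growing.

growing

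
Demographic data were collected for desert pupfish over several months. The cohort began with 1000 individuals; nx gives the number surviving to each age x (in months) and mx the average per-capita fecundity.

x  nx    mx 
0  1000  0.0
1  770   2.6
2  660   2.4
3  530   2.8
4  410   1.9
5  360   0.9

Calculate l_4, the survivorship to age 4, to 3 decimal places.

l_4 = n_4/n_0 = 410/1000 = 0.41 → 0.410

0.410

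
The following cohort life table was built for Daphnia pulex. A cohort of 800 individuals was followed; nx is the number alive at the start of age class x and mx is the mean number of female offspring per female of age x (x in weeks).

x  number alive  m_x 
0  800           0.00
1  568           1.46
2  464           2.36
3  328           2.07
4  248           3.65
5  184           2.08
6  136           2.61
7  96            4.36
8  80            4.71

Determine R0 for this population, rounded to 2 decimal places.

lx = nx/n0 = nx/800: 1, 0.71, 0.58, 0.41, 0.31, 0.23, 0.17, 0.12, 0.1
lx·mx by age: 0, 1.0366, 1.3688, 0.8487, 1.1315, 0.4784, 0.4437, 0.5232, 0.471
R0 = Σ lx·mx = 6.3019 → 6.30

6.30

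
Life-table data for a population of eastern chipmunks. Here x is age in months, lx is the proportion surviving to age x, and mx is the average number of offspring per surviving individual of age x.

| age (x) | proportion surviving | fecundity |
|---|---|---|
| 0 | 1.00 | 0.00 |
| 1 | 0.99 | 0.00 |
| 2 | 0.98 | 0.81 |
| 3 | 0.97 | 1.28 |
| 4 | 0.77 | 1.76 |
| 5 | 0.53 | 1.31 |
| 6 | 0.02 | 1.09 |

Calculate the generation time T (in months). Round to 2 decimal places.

lx·mx: 0, 0, 0.7938, 1.2416, 1.3552, 0.6943, 0.0218 → R0 = 4.1067
x·lx·mx: 0, 0, 1.5876, 3.7248, 5.4208, 3.4715, 0.1308 → Σ = 14.3355
T = 14.3355 / 4.1067 = 3.490759… → 3.49

3.49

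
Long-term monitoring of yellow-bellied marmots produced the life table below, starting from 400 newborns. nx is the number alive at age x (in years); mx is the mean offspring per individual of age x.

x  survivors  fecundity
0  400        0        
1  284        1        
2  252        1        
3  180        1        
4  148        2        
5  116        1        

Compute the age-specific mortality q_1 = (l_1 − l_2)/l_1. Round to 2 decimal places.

0.11

lx = nx/n0 = nx/400: 1, 0.71, 0.63, 0.45, 0.37, 0.29
q_1 = (l_1 − l_2) / l_1 = (0.71 − 0.63) / 0.71
     = 0.08 / 0.71 = 0.112676… → 0.11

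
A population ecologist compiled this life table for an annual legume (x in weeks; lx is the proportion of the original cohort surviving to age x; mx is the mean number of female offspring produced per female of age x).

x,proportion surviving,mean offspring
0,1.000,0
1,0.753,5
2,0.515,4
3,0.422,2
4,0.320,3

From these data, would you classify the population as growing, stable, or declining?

growing

R0 = Σ lx·mx = 0 + 3.765 + 2.06 + 0.844 + 0.96 = 7.629
R0 > 1, so the population is growing.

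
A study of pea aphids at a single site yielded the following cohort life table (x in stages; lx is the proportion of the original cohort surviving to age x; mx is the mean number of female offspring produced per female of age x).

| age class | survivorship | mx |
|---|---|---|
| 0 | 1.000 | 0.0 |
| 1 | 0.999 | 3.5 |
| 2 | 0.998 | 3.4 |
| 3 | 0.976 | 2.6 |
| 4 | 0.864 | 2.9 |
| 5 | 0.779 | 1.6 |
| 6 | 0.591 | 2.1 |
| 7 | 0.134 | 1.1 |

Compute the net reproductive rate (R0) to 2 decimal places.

14.57

lx·mx by age: 0, 3.4965, 3.3932, 2.5376, 2.5056, 1.2464, 1.2411, 0.1474
R0 = Σ lx·mx = 14.5678 → 14.57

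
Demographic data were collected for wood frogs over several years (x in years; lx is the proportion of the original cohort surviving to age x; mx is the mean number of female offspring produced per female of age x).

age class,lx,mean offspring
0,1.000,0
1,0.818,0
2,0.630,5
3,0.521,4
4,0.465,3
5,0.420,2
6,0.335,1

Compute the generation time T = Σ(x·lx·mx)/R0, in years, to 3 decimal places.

3.119

lx·mx: 0, 0, 3.15, 2.084, 1.395, 0.84, 0.335 → R0 = 7.804
x·lx·mx: 0, 0, 6.3, 6.252, 5.58, 4.2, 2.01 → Σ = 24.342
T = 24.342 / 7.804 = 3.11917… → 3.119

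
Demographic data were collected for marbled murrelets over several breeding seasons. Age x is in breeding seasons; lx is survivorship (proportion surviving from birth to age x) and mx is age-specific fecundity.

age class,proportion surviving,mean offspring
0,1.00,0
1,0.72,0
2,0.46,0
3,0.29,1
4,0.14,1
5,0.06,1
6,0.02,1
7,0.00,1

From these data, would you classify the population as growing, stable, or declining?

R0 = Σ lx·mx = 0 + 0 + 0 + 0.29 + 0.14 + 0.06 + 0.02 + 0 = 0.51
R0 < 1, so the population is declining.

declining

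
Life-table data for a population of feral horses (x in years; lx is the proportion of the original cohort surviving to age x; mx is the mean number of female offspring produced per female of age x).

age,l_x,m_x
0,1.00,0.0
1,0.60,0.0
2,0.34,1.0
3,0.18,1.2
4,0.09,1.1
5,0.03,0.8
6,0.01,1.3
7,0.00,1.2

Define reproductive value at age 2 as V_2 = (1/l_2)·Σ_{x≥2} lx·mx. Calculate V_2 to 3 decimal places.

2.035

lx·mx for x ≥ 2: 0.34, 0.216, 0.099, 0.024, 0.013, 0 → sum = 0.692
V_2 = 0.692 / l_2 = 0.692 / 0.34 = 2.035294… → 2.035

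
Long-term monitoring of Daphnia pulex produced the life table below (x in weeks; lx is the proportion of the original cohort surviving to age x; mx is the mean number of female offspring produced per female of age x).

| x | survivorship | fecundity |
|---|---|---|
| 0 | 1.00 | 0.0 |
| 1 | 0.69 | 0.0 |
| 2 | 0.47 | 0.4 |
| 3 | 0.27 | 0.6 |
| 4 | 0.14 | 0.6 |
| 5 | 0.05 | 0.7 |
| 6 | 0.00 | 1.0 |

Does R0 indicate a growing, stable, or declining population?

R0 = Σ lx·mx = 0 + 0 + 0.188 + 0.162 + 0.084 + 0.035 + 0 = 0.469
R0 < 1, so the population is declining.

declining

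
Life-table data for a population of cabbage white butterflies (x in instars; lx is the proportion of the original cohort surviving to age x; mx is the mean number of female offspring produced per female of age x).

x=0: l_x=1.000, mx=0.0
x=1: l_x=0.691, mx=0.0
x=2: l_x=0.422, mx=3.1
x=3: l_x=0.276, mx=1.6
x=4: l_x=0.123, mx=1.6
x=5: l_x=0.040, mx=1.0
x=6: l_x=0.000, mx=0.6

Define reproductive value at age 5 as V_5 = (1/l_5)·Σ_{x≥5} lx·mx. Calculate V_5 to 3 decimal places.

1.000

lx·mx for x ≥ 5: 0.04, 0 → sum = 0.04
V_5 = 0.04 / l_5 = 0.04 / 0.04 = 1 → 1.000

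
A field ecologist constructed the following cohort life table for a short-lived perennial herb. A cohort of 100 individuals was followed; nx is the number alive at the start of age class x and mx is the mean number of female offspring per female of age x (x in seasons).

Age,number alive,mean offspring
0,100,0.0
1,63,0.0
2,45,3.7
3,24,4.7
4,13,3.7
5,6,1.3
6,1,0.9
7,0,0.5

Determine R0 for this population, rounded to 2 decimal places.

lx = nx/n0 = nx/100: 1, 0.63, 0.45, 0.24, 0.13, 0.06, 0.01, 0
lx·mx by age: 0, 0, 1.665, 1.128, 0.481, 0.078, 0.009, 0
R0 = Σ lx·mx = 3.361 → 3.36

3.36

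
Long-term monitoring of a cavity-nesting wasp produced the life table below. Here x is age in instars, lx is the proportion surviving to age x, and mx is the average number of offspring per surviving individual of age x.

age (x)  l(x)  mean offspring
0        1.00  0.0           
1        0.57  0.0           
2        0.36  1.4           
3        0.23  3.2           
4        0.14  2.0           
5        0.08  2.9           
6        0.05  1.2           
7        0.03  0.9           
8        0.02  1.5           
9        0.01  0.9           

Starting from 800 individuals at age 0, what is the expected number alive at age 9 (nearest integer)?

Expected survivors = N0 · l_9 = 800 × 0.01 = 8 → 8

8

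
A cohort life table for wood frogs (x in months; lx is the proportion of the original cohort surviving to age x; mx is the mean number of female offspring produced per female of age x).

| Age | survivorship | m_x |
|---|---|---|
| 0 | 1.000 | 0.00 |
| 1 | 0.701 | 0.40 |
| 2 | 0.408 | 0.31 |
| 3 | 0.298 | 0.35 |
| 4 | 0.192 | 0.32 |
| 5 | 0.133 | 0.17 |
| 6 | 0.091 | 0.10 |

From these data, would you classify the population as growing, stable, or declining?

declining

R0 = Σ lx·mx = 0 + 0.2804 + 0.12648 + 0.1043 + 0.06144 + 0.02261 + 0.0091 = 0.60433
R0 < 1, so the population is declining.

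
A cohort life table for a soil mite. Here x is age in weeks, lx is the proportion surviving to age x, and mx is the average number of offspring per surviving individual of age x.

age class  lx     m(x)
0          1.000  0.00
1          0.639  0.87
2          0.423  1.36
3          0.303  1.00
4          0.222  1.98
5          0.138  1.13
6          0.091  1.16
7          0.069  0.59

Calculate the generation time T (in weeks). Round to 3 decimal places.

2.790

lx·mx: 0, 0.55593, 0.57528, 0.303, 0.43956, 0.15594, 0.10556, 0.04071 → R0 = 2.17598
x·lx·mx: 0, 0.55593, 1.15056, 0.909, 1.75824, 0.7797, 0.63336, 0.28497 → Σ = 6.07176
T = 6.07176 / 2.17598 = 2.790357… → 2.790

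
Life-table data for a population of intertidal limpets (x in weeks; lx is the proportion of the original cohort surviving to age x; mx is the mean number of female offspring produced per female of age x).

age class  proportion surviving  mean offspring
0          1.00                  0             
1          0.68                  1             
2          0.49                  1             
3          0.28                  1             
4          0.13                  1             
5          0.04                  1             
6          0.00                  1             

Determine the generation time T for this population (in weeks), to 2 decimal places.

1.99

lx·mx: 0, 0.68, 0.49, 0.28, 0.13, 0.04, 0 → R0 = 1.62
x·lx·mx: 0, 0.68, 0.98, 0.84, 0.52, 0.2, 0 → Σ = 3.22
T = 3.22 / 1.62 = 1.987654… → 1.99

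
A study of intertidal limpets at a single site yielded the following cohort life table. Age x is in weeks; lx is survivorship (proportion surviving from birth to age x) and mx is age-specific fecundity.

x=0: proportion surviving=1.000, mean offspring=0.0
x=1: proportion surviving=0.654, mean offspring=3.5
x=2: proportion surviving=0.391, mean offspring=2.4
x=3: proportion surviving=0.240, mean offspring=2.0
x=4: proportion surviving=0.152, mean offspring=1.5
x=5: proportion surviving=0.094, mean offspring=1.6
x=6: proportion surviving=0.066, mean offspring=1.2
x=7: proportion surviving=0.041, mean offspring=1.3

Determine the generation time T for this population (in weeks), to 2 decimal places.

lx·mx: 0, 2.289, 0.9384, 0.48, 0.228, 0.1504, 0.0792, 0.0533 → R0 = 4.2183
x·lx·mx: 0, 2.289, 1.8768, 1.44, 0.912, 0.752, 0.4752, 0.3731 → Σ = 8.1181
T = 8.1181 / 4.2183 = 1.924496… → 1.92

1.92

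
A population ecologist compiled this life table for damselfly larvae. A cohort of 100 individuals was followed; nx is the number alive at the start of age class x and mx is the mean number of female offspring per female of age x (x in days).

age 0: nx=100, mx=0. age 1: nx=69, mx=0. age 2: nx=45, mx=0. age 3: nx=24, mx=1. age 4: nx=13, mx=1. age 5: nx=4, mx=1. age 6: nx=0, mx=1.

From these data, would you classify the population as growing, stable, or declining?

declining

lx = nx/n0 = nx/100: 1, 0.69, 0.45, 0.24, 0.13, 0.04, 0
R0 = Σ lx·mx = 0 + 0 + 0 + 0.24 + 0.13 + 0.04 + 0 = 0.41
R0 < 1, so the population is declining.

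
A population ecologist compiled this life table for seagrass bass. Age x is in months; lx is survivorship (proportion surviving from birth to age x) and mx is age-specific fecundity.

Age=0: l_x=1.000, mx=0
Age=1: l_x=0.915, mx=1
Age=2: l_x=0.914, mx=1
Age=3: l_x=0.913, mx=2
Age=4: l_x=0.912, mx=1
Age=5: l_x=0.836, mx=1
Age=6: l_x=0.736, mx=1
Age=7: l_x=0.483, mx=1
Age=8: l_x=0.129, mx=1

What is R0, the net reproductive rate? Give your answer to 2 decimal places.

6.75

lx·mx by age: 0, 0.915, 0.914, 1.826, 0.912, 0.836, 0.736, 0.483, 0.129
R0 = Σ lx·mx = 6.751 → 6.75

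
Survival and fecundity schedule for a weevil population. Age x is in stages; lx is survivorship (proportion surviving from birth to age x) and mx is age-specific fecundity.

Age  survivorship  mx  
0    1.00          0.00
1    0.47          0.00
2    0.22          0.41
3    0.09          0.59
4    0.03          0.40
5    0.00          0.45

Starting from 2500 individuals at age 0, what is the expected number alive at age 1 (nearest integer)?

1175

Expected survivors = N0 · l_1 = 2500 × 0.47 = 1175 → 1175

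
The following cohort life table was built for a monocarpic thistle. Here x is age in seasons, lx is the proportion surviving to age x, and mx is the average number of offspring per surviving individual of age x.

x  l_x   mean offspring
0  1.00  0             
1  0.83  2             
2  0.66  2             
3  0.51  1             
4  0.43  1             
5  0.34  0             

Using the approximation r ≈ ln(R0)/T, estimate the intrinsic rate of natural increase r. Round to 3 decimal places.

0.709

R0 = Σ lx·mx = 0 + 1.66 + 1.32 + 0.51 + 0.43 + 0 = 3.92
Σ x·lx·mx = 7.55; T = 7.55/3.92 = 1.92602…
r ≈ ln(R0)/T = ln(3.92)/1.92602… = 0.70928… → 0.709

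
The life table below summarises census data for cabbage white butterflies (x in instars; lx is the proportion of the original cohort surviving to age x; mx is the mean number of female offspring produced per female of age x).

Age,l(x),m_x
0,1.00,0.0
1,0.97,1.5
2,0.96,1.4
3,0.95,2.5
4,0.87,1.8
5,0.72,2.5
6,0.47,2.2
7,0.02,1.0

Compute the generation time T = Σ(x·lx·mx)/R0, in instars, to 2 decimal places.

lx·mx: 0, 1.455, 1.344, 2.375, 1.566, 1.8, 1.034, 0.02 → R0 = 9.594
x·lx·mx: 0, 1.455, 2.688, 7.125, 6.264, 9, 6.204, 0.14 → Σ = 32.876
T = 32.876 / 9.594 = 3.426725… → 3.43

3.43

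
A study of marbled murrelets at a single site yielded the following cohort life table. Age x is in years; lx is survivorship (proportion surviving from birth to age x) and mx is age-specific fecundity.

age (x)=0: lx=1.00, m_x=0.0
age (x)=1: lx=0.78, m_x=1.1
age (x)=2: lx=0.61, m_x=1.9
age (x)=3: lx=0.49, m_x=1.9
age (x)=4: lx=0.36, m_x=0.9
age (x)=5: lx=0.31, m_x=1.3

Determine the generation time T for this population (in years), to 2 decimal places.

2.53

lx·mx: 0, 0.858, 1.159, 0.931, 0.324, 0.403 → R0 = 3.675
x·lx·mx: 0, 0.858, 2.318, 2.793, 1.296, 2.015 → Σ = 9.28
T = 9.28 / 3.675 = 2.52517… → 2.53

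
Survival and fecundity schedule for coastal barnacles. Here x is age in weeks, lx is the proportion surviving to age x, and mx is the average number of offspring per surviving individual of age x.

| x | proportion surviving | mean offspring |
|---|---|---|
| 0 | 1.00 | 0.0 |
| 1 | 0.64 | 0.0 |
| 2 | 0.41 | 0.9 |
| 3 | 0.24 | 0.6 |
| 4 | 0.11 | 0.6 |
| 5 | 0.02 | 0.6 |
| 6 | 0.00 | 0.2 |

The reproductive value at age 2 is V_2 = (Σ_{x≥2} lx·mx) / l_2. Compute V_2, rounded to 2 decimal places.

1.44

lx·mx for x ≥ 2: 0.369, 0.144, 0.066, 0.012, 0 → sum = 0.591
V_2 = 0.591 / l_2 = 0.591 / 0.41 = 1.441463… → 1.44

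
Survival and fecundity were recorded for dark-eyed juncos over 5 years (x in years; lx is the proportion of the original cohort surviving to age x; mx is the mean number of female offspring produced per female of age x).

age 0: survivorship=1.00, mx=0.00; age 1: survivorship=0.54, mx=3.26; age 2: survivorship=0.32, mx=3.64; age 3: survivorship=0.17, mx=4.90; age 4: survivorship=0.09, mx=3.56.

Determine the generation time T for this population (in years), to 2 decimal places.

lx·mx: 0, 1.7604, 1.1648, 0.833, 0.3204 → R0 = 4.0786
x·lx·mx: 0, 1.7604, 2.3296, 2.499, 1.2816 → Σ = 7.8706
T = 7.8706 / 4.0786 = 1.929731… → 1.93

1.93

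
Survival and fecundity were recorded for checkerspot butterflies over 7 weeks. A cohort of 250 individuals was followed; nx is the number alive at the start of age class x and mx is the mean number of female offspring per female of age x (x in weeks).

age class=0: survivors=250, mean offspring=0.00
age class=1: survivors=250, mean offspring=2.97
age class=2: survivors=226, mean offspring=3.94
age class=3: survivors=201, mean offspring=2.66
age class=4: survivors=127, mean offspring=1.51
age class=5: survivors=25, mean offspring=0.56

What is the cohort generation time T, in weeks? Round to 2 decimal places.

lx = nx/n0 = nx/250: 1, 1, 0.904, 0.804, 0.508, 0.1
lx·mx: 0, 2.97, 3.56176, 2.13864, 0.76708, 0.056 → R0 = 9.49348
x·lx·mx: 0, 2.97, 7.12352, 6.41592, 3.06832, 0.28 → Σ = 19.85776
T = 19.85776 / 9.49348 = 2.091726… → 2.09

2.09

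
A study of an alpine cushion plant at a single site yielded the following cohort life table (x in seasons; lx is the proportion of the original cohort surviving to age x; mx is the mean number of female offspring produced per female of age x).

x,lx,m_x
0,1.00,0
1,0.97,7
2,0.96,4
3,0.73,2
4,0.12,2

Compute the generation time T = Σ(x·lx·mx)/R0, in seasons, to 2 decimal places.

lx·mx: 0, 6.79, 3.84, 1.46, 0.24 → R0 = 12.33
x·lx·mx: 0, 6.79, 7.68, 4.38, 0.96 → Σ = 19.81
T = 19.81 / 12.33 = 1.60665… → 1.61

1.61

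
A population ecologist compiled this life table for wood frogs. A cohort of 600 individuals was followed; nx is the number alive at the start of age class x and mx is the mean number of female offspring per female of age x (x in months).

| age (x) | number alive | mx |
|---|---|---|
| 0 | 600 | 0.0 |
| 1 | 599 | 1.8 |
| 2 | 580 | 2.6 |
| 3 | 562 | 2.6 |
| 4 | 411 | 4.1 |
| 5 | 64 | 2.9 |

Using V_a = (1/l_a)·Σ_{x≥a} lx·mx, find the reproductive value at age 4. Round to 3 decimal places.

lx = nx/n0 = nx/600: 1, 0.99833…, 0.96667…, 0.93667…, 0.685, 0.10667…
lx·mx for x ≥ 4: 2.8085, 0.309333… → sum = 3.117833…
V_4 = 3.117833… / l_4 = 3.117833… / 0.685 = 4.551582… → 4.552

4.552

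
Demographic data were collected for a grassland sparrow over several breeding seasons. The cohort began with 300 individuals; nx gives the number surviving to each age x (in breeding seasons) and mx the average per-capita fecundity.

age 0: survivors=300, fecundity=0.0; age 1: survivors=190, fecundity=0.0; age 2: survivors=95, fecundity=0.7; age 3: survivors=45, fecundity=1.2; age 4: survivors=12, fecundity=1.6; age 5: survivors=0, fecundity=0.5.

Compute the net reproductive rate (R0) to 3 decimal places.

0.466

lx = nx/n0 = nx/300: 1, 0.63333…, 0.31667…, 0.15, 0.04, 0
lx·mx by age: 0, 0, 0.221667…, 0.18, 0.064, 0
R0 = Σ lx·mx = 0.465667… → 0.466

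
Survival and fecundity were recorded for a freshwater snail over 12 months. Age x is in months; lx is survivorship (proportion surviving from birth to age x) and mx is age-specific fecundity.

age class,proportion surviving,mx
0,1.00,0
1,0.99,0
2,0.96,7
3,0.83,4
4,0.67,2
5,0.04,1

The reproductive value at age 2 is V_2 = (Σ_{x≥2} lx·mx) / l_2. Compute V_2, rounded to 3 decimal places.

11.896

lx·mx for x ≥ 2: 6.72, 3.32, 1.34, 0.04 → sum = 11.42
V_2 = 11.42 / l_2 = 11.42 / 0.96 = 11.895833… → 11.896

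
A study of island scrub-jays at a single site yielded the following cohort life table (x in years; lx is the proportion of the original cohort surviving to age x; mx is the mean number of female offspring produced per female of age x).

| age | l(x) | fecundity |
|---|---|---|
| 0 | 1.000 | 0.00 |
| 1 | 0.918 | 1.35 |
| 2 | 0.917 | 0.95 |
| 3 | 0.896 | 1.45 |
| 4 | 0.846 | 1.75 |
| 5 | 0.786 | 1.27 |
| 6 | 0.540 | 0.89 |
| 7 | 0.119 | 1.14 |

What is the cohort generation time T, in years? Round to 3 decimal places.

lx·mx: 0, 1.2393, 0.87115, 1.2992, 1.4805, 0.99822, 0.4806, 0.13566 → R0 = 6.50463
x·lx·mx: 0, 1.2393, 1.7423, 3.8976, 5.922, 4.9911, 2.8836, 0.94962 → Σ = 21.62552
T = 21.62552 / 6.50463 = 3.324635… → 3.325

3.325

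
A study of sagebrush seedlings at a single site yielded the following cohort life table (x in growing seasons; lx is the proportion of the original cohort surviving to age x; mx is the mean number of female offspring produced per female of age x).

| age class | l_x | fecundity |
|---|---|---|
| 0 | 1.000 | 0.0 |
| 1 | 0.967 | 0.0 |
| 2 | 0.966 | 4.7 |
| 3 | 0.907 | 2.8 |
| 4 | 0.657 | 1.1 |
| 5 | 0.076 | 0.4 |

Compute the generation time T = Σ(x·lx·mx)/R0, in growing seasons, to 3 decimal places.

lx·mx: 0, 0, 4.5402, 2.5396, 0.7227, 0.0304 → R0 = 7.8329
x·lx·mx: 0, 0, 9.0804, 7.6188, 2.8908, 0.152 → Σ = 19.742
T = 19.742 / 7.8329 = 2.520395… → 2.520

2.520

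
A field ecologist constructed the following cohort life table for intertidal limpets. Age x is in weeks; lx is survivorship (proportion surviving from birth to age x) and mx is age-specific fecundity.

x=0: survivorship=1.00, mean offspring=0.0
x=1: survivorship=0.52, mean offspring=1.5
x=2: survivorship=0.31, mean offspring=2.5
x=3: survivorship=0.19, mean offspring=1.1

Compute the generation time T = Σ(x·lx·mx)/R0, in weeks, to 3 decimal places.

lx·mx: 0, 0.78, 0.775, 0.209 → R0 = 1.764
x·lx·mx: 0, 0.78, 1.55, 0.627 → Σ = 2.957
T = 2.957 / 1.764 = 1.676304… → 1.676

1.676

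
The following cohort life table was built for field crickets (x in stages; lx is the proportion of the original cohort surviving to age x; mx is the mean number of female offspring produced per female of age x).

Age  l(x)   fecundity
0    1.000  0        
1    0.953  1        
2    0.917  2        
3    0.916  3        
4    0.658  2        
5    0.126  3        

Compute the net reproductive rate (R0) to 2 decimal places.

7.23

lx·mx by age: 0, 0.953, 1.834, 2.748, 1.316, 0.378
R0 = Σ lx·mx = 7.229 → 7.23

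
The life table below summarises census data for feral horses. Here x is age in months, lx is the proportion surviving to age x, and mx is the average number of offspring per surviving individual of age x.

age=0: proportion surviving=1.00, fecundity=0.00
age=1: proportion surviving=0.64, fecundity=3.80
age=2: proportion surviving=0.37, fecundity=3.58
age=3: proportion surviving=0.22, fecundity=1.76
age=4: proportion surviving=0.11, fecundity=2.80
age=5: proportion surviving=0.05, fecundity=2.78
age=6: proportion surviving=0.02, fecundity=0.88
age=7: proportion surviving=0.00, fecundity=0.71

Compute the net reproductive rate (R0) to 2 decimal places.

4.61

lx·mx by age: 0, 2.432, 1.3246, 0.3872, 0.308, 0.139, 0.0176, 0
R0 = Σ lx·mx = 4.6084 → 4.61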